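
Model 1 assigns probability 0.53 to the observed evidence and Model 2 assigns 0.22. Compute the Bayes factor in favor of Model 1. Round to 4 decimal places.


BF = P(data|M1) / P(data|M2)
= 0.53 / 0.22 = 2.4091

2.4091


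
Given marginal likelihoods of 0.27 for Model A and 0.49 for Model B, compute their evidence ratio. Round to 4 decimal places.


Ratio = ML(A) / ML(B) = 0.27/0.49
= 0.551

0.551


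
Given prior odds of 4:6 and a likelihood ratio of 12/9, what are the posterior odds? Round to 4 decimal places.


Posterior odds = prior odds * LR
Prior odds = 4/6 = 0.6667
LR = 12/9 = 1.3333
Posterior odds = 0.6667 * 1.3333 = 0.8889

0.8889


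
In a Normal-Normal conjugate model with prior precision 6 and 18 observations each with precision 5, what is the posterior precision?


Posterior precision = prior precision + n * observation precision
= 6 + 18 * 5
= 6 + 90 = 96

96


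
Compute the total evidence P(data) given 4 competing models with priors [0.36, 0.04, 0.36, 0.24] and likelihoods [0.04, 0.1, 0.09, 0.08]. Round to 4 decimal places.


Marginal likelihood = sum P(model_i) * P(data|model_i)
Model 1: 0.36 * 0.04 = 0.0144
Model 2: 0.04 * 0.1 = 0.004
Model 3: 0.36 * 0.09 = 0.0324
Model 4: 0.24 * 0.08 = 0.0192
Total = 0.07

0.07


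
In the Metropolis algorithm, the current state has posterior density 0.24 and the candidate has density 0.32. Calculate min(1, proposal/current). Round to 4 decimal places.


Ratio = 0.32/0.24 = 1.3333
Acceptance probability = min(1, 1.3333)
= 1.0

1.0


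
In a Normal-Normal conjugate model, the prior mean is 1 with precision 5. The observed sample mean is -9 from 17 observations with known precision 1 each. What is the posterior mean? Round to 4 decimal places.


Posterior precision = tau0 + n*tau = 5 + 17*1 = 22
Posterior mean = (tau0*mu0 + n*tau*xbar) / posterior_precision
= (5*1 + 17*1*-9) / 22
= -148 / 22 = -6.7273

-6.7273


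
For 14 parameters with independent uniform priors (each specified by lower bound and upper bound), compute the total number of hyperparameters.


A uniform prior has 2 hyperparameters per parameter.
Total = 14 * 2 = 28

28


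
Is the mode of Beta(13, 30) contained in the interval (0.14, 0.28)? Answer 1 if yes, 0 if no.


Mode = (a-1)/(a+b-2) = 12/41 = 0.2927
Interval: (0.14, 0.28)
Contains mode? 0

0


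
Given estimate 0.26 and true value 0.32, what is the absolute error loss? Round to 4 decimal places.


Absolute error = |estimate - true|
= |-0.06| = 0.06

0.06


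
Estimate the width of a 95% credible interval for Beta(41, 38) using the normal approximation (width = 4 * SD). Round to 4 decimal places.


For Beta(a,b): Var = ab/((a+b)^2(a+b+1))
Var = 0.0031, SD = 0.0559
Approximate 95% CI width = 4 * 0.0559 = 0.2234

0.2234


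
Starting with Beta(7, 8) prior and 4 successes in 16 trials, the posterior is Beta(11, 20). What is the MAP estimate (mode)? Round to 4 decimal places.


The mode of Beta(a, b) when a > 1 and b > 1 is (a-1)/(a+b-2)
= (11 - 1) / (11 + 20 - 2)
= 10 / 29
= 0.3448

0.3448


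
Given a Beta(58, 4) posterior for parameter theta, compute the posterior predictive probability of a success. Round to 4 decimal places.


For a Beta-Bernoulli model, the predictive probability is the mean:
P(success) = 58/(58+4) = 58/62 = 0.9355

0.9355


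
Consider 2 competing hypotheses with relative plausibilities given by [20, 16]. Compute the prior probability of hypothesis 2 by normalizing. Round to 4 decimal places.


Sum of weights = 20 + 16 = 36
Normalized prior for H2 = 16 / 36
= 0.4444

0.4444


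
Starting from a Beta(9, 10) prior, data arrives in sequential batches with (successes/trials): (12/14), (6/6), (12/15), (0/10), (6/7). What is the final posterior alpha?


In sequential Bayesian updating, we sum all successes.
Total successes = 36
Final alpha = 9 + 36 = 45

45


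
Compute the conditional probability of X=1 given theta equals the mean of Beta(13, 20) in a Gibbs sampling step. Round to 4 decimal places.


Mean of Beta(13, 20) = 0.3939
P(X=1 | theta=0.3939) = 0.3939

0.3939


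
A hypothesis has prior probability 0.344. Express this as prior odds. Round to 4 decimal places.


Odds = P(H) / P(not H) = 0.344 / 0.656
= 0.5244

0.5244


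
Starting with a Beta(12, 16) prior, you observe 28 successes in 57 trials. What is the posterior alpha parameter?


For a Beta-Binomial conjugate model:
Posterior alpha = prior alpha + number of successes
= 12 + 28 = 40

40


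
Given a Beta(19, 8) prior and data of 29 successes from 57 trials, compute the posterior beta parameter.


Number of failures = 57 - 29 = 28
Posterior beta = 8 + 28 = 36

36


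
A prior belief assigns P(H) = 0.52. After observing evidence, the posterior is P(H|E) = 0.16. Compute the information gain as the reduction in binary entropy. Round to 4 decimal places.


H(prior) = -0.52*log2(0.52) - 0.48*log2(0.48)
= 0.9988
H(post) = -0.16*log2(0.16) - 0.84*log2(0.84)
= 0.6343
IG = 0.9988 - 0.6343 = 0.3645

0.3645


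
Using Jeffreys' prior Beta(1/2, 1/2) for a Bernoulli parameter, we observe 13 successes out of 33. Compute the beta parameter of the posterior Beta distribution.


Conjugate update: Beta(0.5 + k, 0.5 + n - k).
k = 13, n - k = 20
Posterior beta = 0.5 + (n - k) = 0.5 + 20 = 20.5

20.5


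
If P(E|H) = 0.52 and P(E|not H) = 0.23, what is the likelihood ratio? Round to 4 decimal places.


Likelihood ratio = P(E|H) / P(E|not H)
= 0.52 / 0.23
= 2.2609

2.2609


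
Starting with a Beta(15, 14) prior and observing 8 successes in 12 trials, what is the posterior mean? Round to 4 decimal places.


Posterior parameters: alpha = 15 + 8 = 23
beta = 14 + 4 = 18
Posterior mean = alpha / (alpha + beta) = 23 / 41
= 0.561

0.561


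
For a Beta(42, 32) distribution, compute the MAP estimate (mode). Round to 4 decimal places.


MAP = mode = (a-1)/(a+b-2)
= (42-1)/(42+32-2)
= 41/72 = 0.5694

0.5694


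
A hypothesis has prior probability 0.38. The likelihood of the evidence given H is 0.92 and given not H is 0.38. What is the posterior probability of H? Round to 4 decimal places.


Using Bayes' theorem:
P(E) = 0.38 * 0.92 + 0.62 * 0.38
P(E) = 0.5852
P(H|E) = (0.38 * 0.92) / 0.5852 = 0.5974

0.5974


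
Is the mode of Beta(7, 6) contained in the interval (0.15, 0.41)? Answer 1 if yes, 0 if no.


Mode = (a-1)/(a+b-2) = 6/11 = 0.5455
Interval: (0.15, 0.41)
Contains mode? 0

0


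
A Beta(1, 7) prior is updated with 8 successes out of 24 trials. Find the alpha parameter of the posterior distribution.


In the Beta-Binomial conjugate update:
alpha_post = alpha_prior + successes
= 1 + 8
= 9

9


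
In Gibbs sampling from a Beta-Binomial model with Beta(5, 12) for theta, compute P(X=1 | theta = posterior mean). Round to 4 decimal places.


Posterior mean = alpha/(alpha+beta) = 5/17 = 0.2941
P(X=1|theta=mean) = theta = 0.2941

0.2941


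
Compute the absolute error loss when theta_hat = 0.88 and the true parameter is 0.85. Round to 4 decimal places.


L = |theta_hat - theta_true|
= |0.88 - 0.85| = 0.03

0.03


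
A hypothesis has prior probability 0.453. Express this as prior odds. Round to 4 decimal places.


Odds = P(H) / P(not H) = 0.453 / 0.547
= 0.8282

0.8282


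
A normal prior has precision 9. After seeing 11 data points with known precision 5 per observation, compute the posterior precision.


In the conjugate normal model, precisions add:
tau_posterior = tau_prior + n * tau_data
= 9 + 11*5 = 64

64


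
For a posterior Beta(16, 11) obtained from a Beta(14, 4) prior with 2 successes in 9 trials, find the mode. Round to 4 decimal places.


Mode = (alpha - 1) / (alpha + beta - 2)
= 15 / 25
= 0.6

0.6


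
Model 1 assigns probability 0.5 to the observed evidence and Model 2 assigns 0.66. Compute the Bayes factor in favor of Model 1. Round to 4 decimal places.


BF = P(data|M1) / P(data|M2)
= 0.5 / 0.66 = 0.7576

0.7576


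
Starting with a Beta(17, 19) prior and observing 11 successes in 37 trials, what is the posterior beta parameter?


Posterior beta = prior beta + failures
Failures = 37 - 11 = 26
beta_post = 19 + 26 = 45

45


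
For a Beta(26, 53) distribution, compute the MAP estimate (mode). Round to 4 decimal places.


MAP = mode = (a-1)/(a+b-2)
= (26-1)/(26+53-2)
= 25/77 = 0.3247

0.3247


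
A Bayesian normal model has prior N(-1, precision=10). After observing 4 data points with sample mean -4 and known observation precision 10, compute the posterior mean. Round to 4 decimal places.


Posterior mean = (prior_precision * prior_mean + n * data_precision * data_mean) / (prior_precision + n * data_precision)
Numerator = 10*-1 + 4*10*-4 = -170
Denominator = 10 + 4*10 = 50
Posterior mean = -3.4

-3.4


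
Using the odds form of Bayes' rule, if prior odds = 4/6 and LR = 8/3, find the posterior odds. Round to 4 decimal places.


Bayes' rule in odds form: posterior odds = prior odds * LR
= (4 * 8) / (6 * 3)
= 32/18 = 1.7778

1.7778


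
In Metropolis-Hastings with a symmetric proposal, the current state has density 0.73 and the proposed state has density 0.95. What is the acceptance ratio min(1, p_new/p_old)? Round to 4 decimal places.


Ratio = p_new / p_old = 0.95 / 0.73 = 1.3014
Acceptance = min(1, 1.3014) = 1.0

1.0


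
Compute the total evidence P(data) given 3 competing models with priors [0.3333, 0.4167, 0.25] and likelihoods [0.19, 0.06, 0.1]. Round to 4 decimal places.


Marginal likelihood = sum P(model_i) * P(data|model_i)
Model 1: 0.3333 * 0.19 = 0.0633
Model 2: 0.4167 * 0.06 = 0.025
Model 3: 0.25 * 0.1 = 0.025
Total = 0.1133

0.1133


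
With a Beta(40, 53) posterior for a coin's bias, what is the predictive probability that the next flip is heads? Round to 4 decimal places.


The predictive probability equals the posterior mean.
P(next = heads) = alpha / (alpha + beta)
= 40 / 93 = 0.4301

0.4301


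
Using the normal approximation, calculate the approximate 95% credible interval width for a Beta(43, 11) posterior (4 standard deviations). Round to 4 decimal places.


Var(Beta) = 43*11/(54^2 * 55) = 0.0029
SD = 0.0543
Width ~ 4*SD = 0.2172

0.2172


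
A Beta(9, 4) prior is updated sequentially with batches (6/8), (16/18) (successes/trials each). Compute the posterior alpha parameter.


Sequential conjugate updating is equivalent to a single batch update.
Total successes across all batches = 22
alpha_posterior = alpha_prior + total_successes = 9 + 22
= 31

31


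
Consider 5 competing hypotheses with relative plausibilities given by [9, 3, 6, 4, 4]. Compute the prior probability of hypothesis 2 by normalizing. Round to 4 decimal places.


Sum of weights = 9 + 3 + 6 + 4 + 4 = 26
Normalized prior for H2 = 3 / 26
= 0.1154

0.1154


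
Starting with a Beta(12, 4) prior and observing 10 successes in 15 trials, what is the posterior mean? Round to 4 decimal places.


Posterior parameters: alpha = 12 + 10 = 22
beta = 4 + 5 = 9
Posterior mean = alpha / (alpha + beta) = 22 / 31
= 0.7097

0.7097


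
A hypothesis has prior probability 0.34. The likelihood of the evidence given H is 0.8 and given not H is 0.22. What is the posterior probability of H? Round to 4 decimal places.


Using Bayes' theorem:
P(E) = 0.34 * 0.8 + 0.66 * 0.22
P(E) = 0.4172
P(H|E) = (0.34 * 0.8) / 0.4172 = 0.652

0.652


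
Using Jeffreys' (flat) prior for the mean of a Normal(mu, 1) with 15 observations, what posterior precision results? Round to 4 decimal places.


Flat prior means prior precision is 0.
Posterior precision = n / sigma^2 = 15/1 = 15.0

15.0


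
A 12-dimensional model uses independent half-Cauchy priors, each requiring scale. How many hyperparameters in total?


Per parameter: 1 (scale).
Total = 12 * 1 = 12

12


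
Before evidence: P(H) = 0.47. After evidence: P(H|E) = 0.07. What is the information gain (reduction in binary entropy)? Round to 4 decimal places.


Prior entropy = 0.9974
Posterior entropy = 0.3659
Information gain = 0.9974 - 0.3659 = 0.6315

0.6315


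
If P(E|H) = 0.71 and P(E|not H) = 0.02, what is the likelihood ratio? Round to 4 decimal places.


Likelihood ratio = P(E|H) / P(E|not H)
= 0.71 / 0.02
= 35.5

35.5


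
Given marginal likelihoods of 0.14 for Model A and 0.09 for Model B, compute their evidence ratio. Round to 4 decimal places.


Ratio = ML(A) / ML(B) = 0.14/0.09
= 1.5556

1.5556


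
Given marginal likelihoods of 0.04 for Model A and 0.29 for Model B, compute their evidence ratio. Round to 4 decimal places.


Ratio = ML(A) / ML(B) = 0.04/0.29
= 0.1379

0.1379


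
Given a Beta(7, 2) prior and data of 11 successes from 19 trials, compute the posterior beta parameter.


Number of failures = 19 - 11 = 8
Posterior beta = 2 + 8 = 10

10


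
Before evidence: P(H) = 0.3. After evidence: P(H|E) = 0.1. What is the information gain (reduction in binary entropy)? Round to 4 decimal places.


Prior entropy = 0.8813
Posterior entropy = 0.469
Information gain = 0.8813 - 0.469 = 0.4123

0.4123


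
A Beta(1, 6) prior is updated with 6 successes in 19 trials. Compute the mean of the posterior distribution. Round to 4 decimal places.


After update: Beta(7, 19)
Mean = 7 / (7 + 19) = 7 / 26
= 0.2692

0.2692


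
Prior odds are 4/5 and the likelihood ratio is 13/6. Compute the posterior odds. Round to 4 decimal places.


Posterior odds = prior odds * likelihood ratio
= (4/5) * (13/6)
= 52 / 30
= 1.7333

1.7333


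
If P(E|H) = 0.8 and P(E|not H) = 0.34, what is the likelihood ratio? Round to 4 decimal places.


Likelihood ratio = P(E|H) / P(E|not H)
= 0.8 / 0.34
= 2.3529

2.3529


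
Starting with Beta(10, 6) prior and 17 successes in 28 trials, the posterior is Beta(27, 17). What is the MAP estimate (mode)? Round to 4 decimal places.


The mode of Beta(a, b) when a > 1 and b > 1 is (a-1)/(a+b-2)
= (27 - 1) / (27 + 17 - 2)
= 26 / 42
= 0.619

0.619


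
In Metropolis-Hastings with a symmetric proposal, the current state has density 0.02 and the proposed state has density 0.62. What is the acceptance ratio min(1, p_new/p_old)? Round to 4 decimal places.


Ratio = p_new / p_old = 0.62 / 0.02 = 31.0
Acceptance = min(1, 31.0) = 1.0

1.0


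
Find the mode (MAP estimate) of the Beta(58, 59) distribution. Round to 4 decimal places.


For Beta(a,b) with a,b > 1:
Mode = (a-1)/(a+b-2) = (58-1)/(117-2)
= 57/115 = 0.4957

0.4957


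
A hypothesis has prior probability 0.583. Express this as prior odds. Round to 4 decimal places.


Odds = P(H) / P(not H) = 0.583 / 0.417
= 1.3981

1.3981


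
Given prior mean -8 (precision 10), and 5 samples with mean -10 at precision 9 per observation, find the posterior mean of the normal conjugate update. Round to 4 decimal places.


The posterior mean is a precision-weighted average of prior and data.
Post. prec. = 10 + 45 = 55
Post. mean = (-80 + -450)/55 = -530/55 = -9.6364

-9.6364


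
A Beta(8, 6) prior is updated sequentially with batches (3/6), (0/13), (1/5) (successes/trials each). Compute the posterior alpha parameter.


Sequential conjugate updating is equivalent to a single batch update.
Total successes across all batches = 4
alpha_posterior = alpha_prior + total_successes = 8 + 4
= 12

12


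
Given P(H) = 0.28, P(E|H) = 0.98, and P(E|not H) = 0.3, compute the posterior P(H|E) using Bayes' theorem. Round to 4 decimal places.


By Bayes' theorem: P(H|E) = P(E|H)*P(H) / P(E)
P(E) = P(E|H)*P(H) + P(E|not H)*P(not H)
P(E) = 0.98*0.28 + 0.3*0.72 = 0.4904
P(H|E) = 0.98*0.28 / 0.4904 = 0.5595

0.5595


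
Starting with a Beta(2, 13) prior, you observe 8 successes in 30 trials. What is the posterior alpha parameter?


For a Beta-Binomial conjugate model:
Posterior alpha = prior alpha + number of successes
= 2 + 8 = 10

10


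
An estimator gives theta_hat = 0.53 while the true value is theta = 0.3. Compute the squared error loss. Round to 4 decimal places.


The squared error loss is (theta_hat - theta)^2
= (0.53 - 0.3)^2
= (0.23)^2 = 0.0529

0.0529


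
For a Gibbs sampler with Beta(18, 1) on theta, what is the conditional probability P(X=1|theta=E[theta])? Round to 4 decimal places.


E[theta] = 18/(18+1) = 0.9474
P(X=1|theta) = theta = 0.9474

0.9474


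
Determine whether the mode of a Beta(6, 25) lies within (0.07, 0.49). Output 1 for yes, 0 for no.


First find the mode: (a-1)/(a+b-2) = 0.1724
Is 0.1724 in (0.07, 0.49)? 1

1


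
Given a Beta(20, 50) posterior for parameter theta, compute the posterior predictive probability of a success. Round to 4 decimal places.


For a Beta-Bernoulli model, the predictive probability is the mean:
P(success) = 20/(20+50) = 20/70 = 0.2857

0.2857


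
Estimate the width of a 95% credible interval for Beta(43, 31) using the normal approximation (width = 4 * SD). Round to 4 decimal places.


For Beta(a,b): Var = ab/((a+b)^2(a+b+1))
Var = 0.0032, SD = 0.057
Approximate 95% CI width = 4 * 0.057 = 0.2279

0.2279


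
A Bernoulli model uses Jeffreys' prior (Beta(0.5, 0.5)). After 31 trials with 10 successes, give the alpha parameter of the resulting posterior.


Posterior = Beta(prior_alpha + successes, prior_beta + failures)
= Beta(0.5 + 10, 0.5 + 21)
Posterior alpha = 0.5 + k = 0.5 + 10 = 10.5

10.5


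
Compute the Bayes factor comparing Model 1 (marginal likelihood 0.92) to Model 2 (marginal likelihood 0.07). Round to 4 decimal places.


BF12 = marginal likelihood of M1 / marginal likelihood of M2
= 0.92/0.07
= 13.1429

13.1429


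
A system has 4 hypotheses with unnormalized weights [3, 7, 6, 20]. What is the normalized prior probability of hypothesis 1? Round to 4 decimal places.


The normalized prior is the weight divided by the total.
Total weight = 36
P(H1) = 3 / 36 = 0.0833

0.0833


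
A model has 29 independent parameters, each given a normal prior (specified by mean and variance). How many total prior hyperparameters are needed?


Each normal prior needs 2 hyperparameters (mean and variance).
Total = 2 * 29 = 58

58


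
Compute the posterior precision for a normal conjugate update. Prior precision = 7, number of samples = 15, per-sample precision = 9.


tau_post = tau_0 + n * tau
= 7 + 15 * 9 = 142

142


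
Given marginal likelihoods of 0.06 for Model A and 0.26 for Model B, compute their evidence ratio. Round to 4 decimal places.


Ratio = ML(A) / ML(B) = 0.06/0.26
= 0.2308

0.2308


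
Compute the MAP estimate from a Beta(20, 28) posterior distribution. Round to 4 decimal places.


MAP = mode of Beta distribution
= (alpha - 1)/(alpha + beta - 2)
= (20-1)/(20+28-2)
= 19/46 = 0.413

0.413


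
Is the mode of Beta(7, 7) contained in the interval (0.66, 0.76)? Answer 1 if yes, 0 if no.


Mode = (a-1)/(a+b-2) = 6/12 = 0.5
Interval: (0.66, 0.76)
Contains mode? 0

0


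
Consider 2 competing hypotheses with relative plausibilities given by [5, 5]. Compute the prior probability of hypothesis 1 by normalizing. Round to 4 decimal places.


Sum of weights = 5 + 5 = 10
Normalized prior for H1 = 5 / 10
= 0.5

0.5


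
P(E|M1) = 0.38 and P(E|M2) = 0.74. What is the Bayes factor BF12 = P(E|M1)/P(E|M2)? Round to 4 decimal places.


Bayes factor BF12 = P(E|M1) / P(E|M2)
= 0.38 / 0.74
= 0.5135

0.5135


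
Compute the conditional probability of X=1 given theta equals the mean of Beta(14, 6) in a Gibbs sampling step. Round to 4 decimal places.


Mean of Beta(14, 6) = 0.7
P(X=1 | theta=0.7) = 0.7

0.7


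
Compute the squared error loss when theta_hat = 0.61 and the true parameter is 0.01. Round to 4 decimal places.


L = (theta_hat - theta_true)^2
= (0.61 - 0.01)^2
= 0.6^2 = 0.36

0.36


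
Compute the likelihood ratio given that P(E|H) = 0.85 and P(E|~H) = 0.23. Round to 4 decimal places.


LR = P(E|H) / P(E|~H)
= 0.85 / 0.23 = 3.6957

3.6957


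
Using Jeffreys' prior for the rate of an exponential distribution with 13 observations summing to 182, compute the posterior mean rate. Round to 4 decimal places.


Jeffreys' prior leads to posterior Gamma(13, 182).
Mean = 13/182 = 0.0714

0.0714


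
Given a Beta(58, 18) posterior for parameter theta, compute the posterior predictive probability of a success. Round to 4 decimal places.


For a Beta-Bernoulli model, the predictive probability is the mean:
P(success) = 58/(58+18) = 58/76 = 0.7632

0.7632


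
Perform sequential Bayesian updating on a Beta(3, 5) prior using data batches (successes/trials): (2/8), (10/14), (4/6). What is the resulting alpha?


Accumulate successes: 16
Posterior alpha = prior alpha + sum of successes
= 3 + 16 = 19

19


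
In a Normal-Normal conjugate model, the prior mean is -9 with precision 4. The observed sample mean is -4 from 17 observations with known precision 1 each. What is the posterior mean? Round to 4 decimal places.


Posterior precision = tau0 + n*tau = 4 + 17*1 = 21
Posterior mean = (tau0*mu0 + n*tau*xbar) / posterior_precision
= (4*-9 + 17*1*-4) / 21
= -104 / 21 = -4.9524

-4.9524


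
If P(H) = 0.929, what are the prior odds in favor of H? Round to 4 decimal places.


Prior odds = P(H) / (1 - P(H))
= 0.929 / 0.071
= 13.0845

13.0845


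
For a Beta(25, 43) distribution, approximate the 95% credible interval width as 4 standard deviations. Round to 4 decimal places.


Variance of Beta(a,b) = ab / ((a+b)^2 * (a+b+1))
= 25*43 / ((68)^2 * 69)
= 0.0034
SD = sqrt(0.0034) = 0.058
Width = 4 * SD = 0.2322

0.2322


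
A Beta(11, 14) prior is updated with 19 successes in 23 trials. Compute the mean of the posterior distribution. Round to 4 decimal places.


After update: Beta(30, 18)
Mean = 30 / (30 + 18) = 30 / 48
= 0.625

0.625


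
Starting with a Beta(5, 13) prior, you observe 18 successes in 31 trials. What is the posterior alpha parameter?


For a Beta-Binomial conjugate model:
Posterior alpha = prior alpha + number of successes
= 5 + 18 = 23

23


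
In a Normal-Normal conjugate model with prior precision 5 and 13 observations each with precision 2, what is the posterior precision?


Posterior precision = prior precision + n * observation precision
= 5 + 13 * 2
= 5 + 26 = 31

31


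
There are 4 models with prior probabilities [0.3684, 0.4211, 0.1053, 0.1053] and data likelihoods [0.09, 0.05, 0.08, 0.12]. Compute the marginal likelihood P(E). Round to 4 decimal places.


P(E) = sum over models of P(M_i) * P(E|M_i)
= 0.3684*0.09 + 0.4211*0.05 + 0.1053*0.08 + 0.1053*0.12
= 0.0753

0.0753


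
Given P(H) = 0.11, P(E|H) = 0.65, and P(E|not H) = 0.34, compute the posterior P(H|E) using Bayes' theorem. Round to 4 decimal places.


By Bayes' theorem: P(H|E) = P(E|H)*P(H) / P(E)
P(E) = P(E|H)*P(H) + P(E|not H)*P(not H)
P(E) = 0.65*0.11 + 0.34*0.89 = 0.3741
P(H|E) = 0.65*0.11 / 0.3741 = 0.1911

0.1911


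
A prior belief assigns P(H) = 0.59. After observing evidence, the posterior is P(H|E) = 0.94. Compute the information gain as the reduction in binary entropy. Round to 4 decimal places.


H(prior) = -0.59*log2(0.59) - 0.41*log2(0.41)
= 0.9765
H(post) = -0.94*log2(0.94) - 0.06*log2(0.06)
= 0.3274
IG = 0.9765 - 0.3274 = 0.6491

0.6491


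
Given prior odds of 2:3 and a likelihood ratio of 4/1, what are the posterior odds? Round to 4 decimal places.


Posterior odds = prior odds * LR
Prior odds = 2/3 = 0.6667
LR = 4/1 = 4.0
Posterior odds = 0.6667 * 4.0 = 2.6667

2.6667


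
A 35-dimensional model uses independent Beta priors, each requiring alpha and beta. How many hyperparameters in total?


Per parameter: 2 (alpha and beta).
Total = 35 * 2 = 70

70


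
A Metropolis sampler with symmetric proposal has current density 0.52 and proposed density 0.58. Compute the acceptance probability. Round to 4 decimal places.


For symmetric proposals, acceptance = min(1, pi(x*)/pi(x))
= min(1, 0.58/0.52)
= min(1, 1.1154) = 1.0

1.0


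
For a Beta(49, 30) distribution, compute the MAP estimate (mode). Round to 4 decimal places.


MAP = mode = (a-1)/(a+b-2)
= (49-1)/(49+30-2)
= 48/77 = 0.6234

0.6234


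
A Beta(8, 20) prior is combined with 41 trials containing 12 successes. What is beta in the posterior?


In conjugate updating:
beta_posterior = beta_prior + (n - k)
= 20 + (41 - 12)
= 20 + 29 = 49

49


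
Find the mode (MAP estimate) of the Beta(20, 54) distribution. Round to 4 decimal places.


For Beta(a,b) with a,b > 1:
Mode = (a-1)/(a+b-2) = (20-1)/(74-2)
= 19/72 = 0.2639

0.2639


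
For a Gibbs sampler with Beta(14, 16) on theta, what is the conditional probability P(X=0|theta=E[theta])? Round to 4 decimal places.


E[theta] = 14/(14+16) = 0.4667
P(X=0|theta) = 1 - theta = 0.5333

0.5333


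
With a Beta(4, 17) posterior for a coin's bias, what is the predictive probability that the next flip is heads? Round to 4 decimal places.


The predictive probability equals the posterior mean.
P(next = heads) = alpha / (alpha + beta)
= 4 / 21 = 0.1905

0.1905


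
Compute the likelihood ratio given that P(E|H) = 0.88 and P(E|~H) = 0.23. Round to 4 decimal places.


LR = P(E|H) / P(E|~H)
= 0.88 / 0.23 = 3.8261

3.8261


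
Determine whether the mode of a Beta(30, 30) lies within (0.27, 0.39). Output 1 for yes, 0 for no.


First find the mode: (a-1)/(a+b-2) = 0.5
Is 0.5 in (0.27, 0.39)? 0

0


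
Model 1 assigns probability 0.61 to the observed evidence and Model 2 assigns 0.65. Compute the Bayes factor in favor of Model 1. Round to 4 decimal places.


BF = P(data|M1) / P(data|M2)
= 0.61 / 0.65 = 0.9385

0.9385


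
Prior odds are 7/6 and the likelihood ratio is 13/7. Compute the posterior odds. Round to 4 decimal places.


Posterior odds = prior odds * likelihood ratio
= (7/6) * (13/7)
= 91 / 42
= 2.1667

2.1667


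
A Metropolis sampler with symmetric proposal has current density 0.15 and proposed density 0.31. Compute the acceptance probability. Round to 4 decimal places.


For symmetric proposals, acceptance = min(1, pi(x*)/pi(x))
= min(1, 0.31/0.15)
= min(1, 2.0667) = 1.0

1.0


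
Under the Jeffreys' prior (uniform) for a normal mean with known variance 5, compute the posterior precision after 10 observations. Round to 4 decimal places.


Prior precision = 0 (flat prior).
Post. prec. = 0 + n/var = 10/5 = 2.0

2.0


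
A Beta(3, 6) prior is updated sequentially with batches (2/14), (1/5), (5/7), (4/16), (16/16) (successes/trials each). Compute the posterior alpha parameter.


Sequential conjugate updating is equivalent to a single batch update.
Total successes across all batches = 28
alpha_posterior = alpha_prior + total_successes = 3 + 28
= 31

31


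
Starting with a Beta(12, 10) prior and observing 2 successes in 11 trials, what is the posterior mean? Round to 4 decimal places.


Posterior parameters: alpha = 12 + 2 = 14
beta = 10 + 9 = 19
Posterior mean = alpha / (alpha + beta) = 14 / 33
= 0.4242

0.4242


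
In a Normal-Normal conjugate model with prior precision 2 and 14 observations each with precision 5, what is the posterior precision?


Posterior precision = prior precision + n * observation precision
= 2 + 14 * 5
= 2 + 70 = 72

72


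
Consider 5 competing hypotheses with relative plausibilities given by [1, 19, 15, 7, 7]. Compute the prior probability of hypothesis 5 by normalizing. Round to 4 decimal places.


Sum of weights = 1 + 19 + 15 + 7 + 7 = 49
Normalized prior for H5 = 7 / 49
= 0.1429

0.1429


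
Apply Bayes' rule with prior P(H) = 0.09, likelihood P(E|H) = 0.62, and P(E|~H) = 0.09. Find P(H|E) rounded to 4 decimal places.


Step 1: Compute marginal P(E) = P(E|H)P(H) + P(E|~H)P(~H)
= 0.62*0.09 + 0.09*0.91 = 0.1377
Step 2: P(H|E) = P(E|H)P(H)/P(E) = 0.0558/0.1377
= 0.4052

0.4052


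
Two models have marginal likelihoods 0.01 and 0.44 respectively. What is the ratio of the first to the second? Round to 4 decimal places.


Evidence ratio = 0.01 / 0.44
= 0.0227

0.0227


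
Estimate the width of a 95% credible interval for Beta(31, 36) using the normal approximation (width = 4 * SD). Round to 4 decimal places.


For Beta(a,b): Var = ab/((a+b)^2(a+b+1))
Var = 0.0037, SD = 0.0605
Approximate 95% CI width = 4 * 0.0605 = 0.2419

0.2419


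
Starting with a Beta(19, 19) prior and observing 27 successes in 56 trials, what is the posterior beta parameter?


Posterior beta = prior beta + failures
Failures = 56 - 27 = 29
beta_post = 19 + 29 = 48

48


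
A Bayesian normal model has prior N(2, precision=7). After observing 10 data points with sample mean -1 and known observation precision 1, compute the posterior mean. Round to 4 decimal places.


Posterior mean = (prior_precision * prior_mean + n * data_precision * data_mean) / (prior_precision + n * data_precision)
Numerator = 7*2 + 10*1*-1 = 4
Denominator = 7 + 10*1 = 17
Posterior mean = 0.2353

0.2353


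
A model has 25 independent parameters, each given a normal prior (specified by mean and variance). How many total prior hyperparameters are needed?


Each normal prior needs 2 hyperparameters (mean and variance).
Total = 2 * 25 = 50

50


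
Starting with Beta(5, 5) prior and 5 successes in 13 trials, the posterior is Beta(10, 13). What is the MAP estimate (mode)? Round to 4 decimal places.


The mode of Beta(a, b) when a > 1 and b > 1 is (a-1)/(a+b-2)
= (10 - 1) / (10 + 13 - 2)
= 9 / 21
= 0.4286

0.4286


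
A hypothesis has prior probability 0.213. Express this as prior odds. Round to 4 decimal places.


Odds = P(H) / P(not H) = 0.213 / 0.787
= 0.2706

0.2706


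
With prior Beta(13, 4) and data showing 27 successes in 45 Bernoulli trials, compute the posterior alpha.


Conjugate update: alpha_posterior = alpha_prior + k
= 13 + 27 = 40

40


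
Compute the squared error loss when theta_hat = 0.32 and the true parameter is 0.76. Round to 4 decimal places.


L = (theta_hat - theta_true)^2
= (0.32 - 0.76)^2
= -0.44^2 = 0.1936

0.1936


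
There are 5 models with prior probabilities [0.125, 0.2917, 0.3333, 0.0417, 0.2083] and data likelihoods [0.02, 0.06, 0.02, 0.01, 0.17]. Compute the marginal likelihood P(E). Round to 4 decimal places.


P(E) = sum over models of P(M_i) * P(E|M_i)
= 0.125*0.02 + 0.2917*0.06 + 0.3333*0.02 + 0.0417*0.01 + 0.2083*0.17
= 0.0625

0.0625


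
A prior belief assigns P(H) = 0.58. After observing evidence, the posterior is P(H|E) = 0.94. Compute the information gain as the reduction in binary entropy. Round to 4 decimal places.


H(prior) = -0.58*log2(0.58) - 0.42*log2(0.42)
= 0.9815
H(post) = -0.94*log2(0.94) - 0.06*log2(0.06)
= 0.3274
IG = 0.9815 - 0.3274 = 0.654

0.654


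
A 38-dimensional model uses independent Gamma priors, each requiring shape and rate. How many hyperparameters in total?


Per parameter: 2 (shape and rate).
Total = 38 * 2 = 76

76


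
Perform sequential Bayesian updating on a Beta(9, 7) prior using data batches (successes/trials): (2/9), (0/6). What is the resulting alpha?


Accumulate successes: 2
Posterior alpha = prior alpha + sum of successes
= 9 + 2 = 11

11


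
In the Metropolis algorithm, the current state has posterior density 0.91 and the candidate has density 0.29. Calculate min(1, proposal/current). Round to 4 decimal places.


Ratio = 0.29/0.91 = 0.3187
Acceptance probability = min(1, 0.3187)
= 0.3187

0.3187


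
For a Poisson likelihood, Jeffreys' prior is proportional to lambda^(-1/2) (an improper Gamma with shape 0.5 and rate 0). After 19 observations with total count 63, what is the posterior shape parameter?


Jeffreys' prior for Poisson is proportional to lambda^(-1/2).
Posterior is Gamma(0.5 + S, 0 + n) = Gamma(0.5 + 63, 19).
Posterior shape = 0.5 + S = 0.5 + 63 = 63.5

63.5


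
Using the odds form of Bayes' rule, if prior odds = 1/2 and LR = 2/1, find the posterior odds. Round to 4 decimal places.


Bayes' rule in odds form: posterior odds = prior odds * LR
= (1 * 2) / (2 * 1)
= 2/2 = 1.0

1.0


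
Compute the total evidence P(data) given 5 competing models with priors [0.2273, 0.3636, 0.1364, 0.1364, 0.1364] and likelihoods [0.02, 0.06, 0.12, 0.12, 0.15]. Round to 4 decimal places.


Marginal likelihood = sum P(model_i) * P(data|model_i)
Model 1: 0.2273 * 0.02 = 0.0045
Model 2: 0.3636 * 0.06 = 0.0218
Model 3: 0.1364 * 0.12 = 0.0164
Model 4: 0.1364 * 0.12 = 0.0164
Model 5: 0.1364 * 0.15 = 0.0205
Total = 0.0796

0.0796


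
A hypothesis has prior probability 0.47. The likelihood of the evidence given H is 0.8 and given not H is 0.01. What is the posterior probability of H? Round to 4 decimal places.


Using Bayes' theorem:
P(E) = 0.47 * 0.8 + 0.53 * 0.01
P(E) = 0.3813
P(H|E) = (0.47 * 0.8) / 0.3813 = 0.9861

0.9861


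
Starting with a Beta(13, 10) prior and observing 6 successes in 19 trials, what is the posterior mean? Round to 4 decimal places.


Posterior parameters: alpha = 13 + 6 = 19
beta = 10 + 13 = 23
Posterior mean = alpha / (alpha + beta) = 19 / 42
= 0.4524

0.4524


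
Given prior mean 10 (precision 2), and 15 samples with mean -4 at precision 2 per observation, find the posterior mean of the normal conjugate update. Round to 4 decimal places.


The posterior mean is a precision-weighted average of prior and data.
Post. prec. = 2 + 30 = 32
Post. mean = (20 + -120)/32 = -100/32 = -3.125

-3.125


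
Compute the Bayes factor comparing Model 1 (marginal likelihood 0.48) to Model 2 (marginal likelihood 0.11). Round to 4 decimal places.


BF12 = marginal likelihood of M1 / marginal likelihood of M2
= 0.48/0.11
= 4.3636

4.3636


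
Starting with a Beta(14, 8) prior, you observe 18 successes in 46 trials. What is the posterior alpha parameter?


For a Beta-Binomial conjugate model:
Posterior alpha = prior alpha + number of successes
= 14 + 18 = 32

32


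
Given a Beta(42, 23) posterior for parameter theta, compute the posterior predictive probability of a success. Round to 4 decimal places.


For a Beta-Bernoulli model, the predictive probability is the mean:
P(success) = 42/(42+23) = 42/65 = 0.6462

0.6462


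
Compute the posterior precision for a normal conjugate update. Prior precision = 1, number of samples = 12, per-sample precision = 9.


tau_post = tau_0 + n * tau
= 1 + 12 * 9 = 109

109


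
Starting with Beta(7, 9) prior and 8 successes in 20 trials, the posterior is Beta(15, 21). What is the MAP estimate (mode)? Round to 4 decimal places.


The mode of Beta(a, b) when a > 1 and b > 1 is (a-1)/(a+b-2)
= (15 - 1) / (15 + 21 - 2)
= 14 / 34
= 0.4118

0.4118


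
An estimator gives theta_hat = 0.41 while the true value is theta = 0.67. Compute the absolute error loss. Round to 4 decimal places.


The absolute error loss is |theta_hat - theta|
= |0.41 - 0.67|
= 0.26

0.26


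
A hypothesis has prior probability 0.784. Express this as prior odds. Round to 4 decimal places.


Odds = P(H) / P(not H) = 0.784 / 0.216
= 3.6296

3.6296


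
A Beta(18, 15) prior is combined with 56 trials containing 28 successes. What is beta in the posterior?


In conjugate updating:
beta_posterior = beta_prior + (n - k)
= 15 + (56 - 28)
= 15 + 28 = 43

43


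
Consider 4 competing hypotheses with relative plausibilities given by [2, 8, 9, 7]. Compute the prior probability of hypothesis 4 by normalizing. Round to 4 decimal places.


Sum of weights = 2 + 8 + 9 + 7 = 26
Normalized prior for H4 = 7 / 26
= 0.2692

0.2692


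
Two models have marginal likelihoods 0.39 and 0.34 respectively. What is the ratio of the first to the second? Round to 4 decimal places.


Evidence ratio = 0.39 / 0.34
= 1.1471

1.1471


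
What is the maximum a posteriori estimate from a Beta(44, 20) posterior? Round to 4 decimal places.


The MAP estimate equals the mode of the distribution.
Mode of Beta(a,b) = (a-1)/(a+b-2)
= 43/62
= 0.6935

0.6935


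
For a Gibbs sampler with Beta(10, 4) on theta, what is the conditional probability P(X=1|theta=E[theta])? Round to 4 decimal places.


E[theta] = 10/(10+4) = 0.7143
P(X=1|theta) = theta = 0.7143

0.7143


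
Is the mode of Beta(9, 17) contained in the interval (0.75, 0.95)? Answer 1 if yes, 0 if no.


Mode = (a-1)/(a+b-2) = 8/24 = 0.3333
Interval: (0.75, 0.95)
Contains mode? 0

0


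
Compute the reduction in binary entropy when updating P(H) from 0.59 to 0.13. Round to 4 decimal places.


H_before = -p*log2(p) - (1-p)*log2(1-p) for p=0.59: 0.9765
H_after for p=0.13: 0.5574
Reduction = 0.9765 - 0.5574 = 0.4191

0.4191


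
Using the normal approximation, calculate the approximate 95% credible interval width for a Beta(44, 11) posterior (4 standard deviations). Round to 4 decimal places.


Var(Beta) = 44*11/(55^2 * 56) = 0.0029
SD = 0.0535
Width ~ 4*SD = 0.2138

0.2138


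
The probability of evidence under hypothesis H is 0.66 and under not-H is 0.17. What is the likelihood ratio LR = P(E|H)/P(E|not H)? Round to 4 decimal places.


LR = 0.66 / 0.17
= 3.8824

3.8824


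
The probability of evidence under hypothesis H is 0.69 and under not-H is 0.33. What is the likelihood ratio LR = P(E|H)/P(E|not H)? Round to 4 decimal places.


LR = 0.69 / 0.33
= 2.0909

2.0909


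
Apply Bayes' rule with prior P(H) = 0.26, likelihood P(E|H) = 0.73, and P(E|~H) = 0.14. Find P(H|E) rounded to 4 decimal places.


Step 1: Compute marginal P(E) = P(E|H)P(H) + P(E|~H)P(~H)
= 0.73*0.26 + 0.14*0.74 = 0.2934
Step 2: P(H|E) = P(E|H)P(H)/P(E) = 0.1898/0.2934
= 0.6469

0.6469


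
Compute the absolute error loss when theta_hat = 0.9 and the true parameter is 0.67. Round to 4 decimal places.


L = |theta_hat - theta_true|
= |0.9 - 0.67| = 0.23

0.23


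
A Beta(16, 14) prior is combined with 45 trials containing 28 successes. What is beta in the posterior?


In conjugate updating:
beta_posterior = beta_prior + (n - k)
= 14 + (45 - 28)
= 14 + 17 = 31

31


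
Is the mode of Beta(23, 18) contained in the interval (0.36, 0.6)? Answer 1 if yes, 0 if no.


Mode = (a-1)/(a+b-2) = 22/39 = 0.5641
Interval: (0.36, 0.6)
Contains mode? 1

1


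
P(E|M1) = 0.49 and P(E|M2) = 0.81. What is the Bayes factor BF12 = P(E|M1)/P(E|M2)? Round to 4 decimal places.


Bayes factor BF12 = P(E|M1) / P(E|M2)
= 0.49 / 0.81
= 0.6049

0.6049


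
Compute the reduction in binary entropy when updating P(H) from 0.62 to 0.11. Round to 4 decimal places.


H_before = -p*log2(p) - (1-p)*log2(1-p) for p=0.62: 0.958
H_after for p=0.11: 0.4999
Reduction = 0.958 - 0.4999 = 0.4581

0.4581


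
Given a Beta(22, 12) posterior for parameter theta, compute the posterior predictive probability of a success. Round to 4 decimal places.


For a Beta-Bernoulli model, the predictive probability is the mean:
P(success) = 22/(22+12) = 22/34 = 0.6471

0.6471


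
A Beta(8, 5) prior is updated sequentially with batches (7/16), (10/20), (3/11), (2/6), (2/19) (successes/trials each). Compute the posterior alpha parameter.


Sequential conjugate updating is equivalent to a single batch update.
Total successes across all batches = 24
alpha_posterior = alpha_prior + total_successes = 8 + 24
= 32

32


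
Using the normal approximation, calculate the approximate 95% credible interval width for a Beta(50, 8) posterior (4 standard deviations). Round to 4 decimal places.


Var(Beta) = 50*8/(58^2 * 59) = 0.002
SD = 0.0449
Width ~ 4*SD = 0.1796

0.1796


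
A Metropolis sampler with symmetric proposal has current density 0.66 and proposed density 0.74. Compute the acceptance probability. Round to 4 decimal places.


For symmetric proposals, acceptance = min(1, pi(x*)/pi(x))
= min(1, 0.74/0.66)
= min(1, 1.1212) = 1.0

1.0


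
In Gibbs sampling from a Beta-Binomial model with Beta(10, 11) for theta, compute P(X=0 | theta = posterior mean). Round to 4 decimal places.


Posterior mean = alpha/(alpha+beta) = 10/21 = 0.4762
P(X=0|theta=mean) = 1 - theta = 0.5238

0.5238
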